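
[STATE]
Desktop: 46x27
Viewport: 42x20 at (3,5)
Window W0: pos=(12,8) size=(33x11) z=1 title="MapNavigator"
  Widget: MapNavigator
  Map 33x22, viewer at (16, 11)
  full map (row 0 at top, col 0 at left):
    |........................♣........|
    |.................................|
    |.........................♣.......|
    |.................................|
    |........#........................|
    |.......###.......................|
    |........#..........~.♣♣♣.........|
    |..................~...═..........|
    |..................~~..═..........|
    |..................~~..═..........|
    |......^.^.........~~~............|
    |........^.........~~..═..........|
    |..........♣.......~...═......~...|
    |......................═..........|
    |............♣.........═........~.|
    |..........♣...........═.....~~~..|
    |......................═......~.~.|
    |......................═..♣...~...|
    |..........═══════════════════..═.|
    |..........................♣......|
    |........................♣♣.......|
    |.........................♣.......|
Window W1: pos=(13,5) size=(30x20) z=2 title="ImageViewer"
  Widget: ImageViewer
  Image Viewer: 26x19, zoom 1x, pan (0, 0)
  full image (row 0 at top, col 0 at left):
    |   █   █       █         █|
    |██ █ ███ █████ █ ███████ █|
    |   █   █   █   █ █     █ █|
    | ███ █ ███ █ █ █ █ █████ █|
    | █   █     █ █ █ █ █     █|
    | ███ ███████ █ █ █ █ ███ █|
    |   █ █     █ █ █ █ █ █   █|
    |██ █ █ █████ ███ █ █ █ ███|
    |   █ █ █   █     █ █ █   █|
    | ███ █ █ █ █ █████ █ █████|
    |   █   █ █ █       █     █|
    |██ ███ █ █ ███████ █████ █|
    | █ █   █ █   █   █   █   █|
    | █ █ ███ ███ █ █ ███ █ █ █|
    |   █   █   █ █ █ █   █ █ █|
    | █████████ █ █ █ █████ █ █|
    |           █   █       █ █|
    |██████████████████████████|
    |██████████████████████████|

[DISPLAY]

          ┏━━━━━━━━━━━━━━━━━━━━━━━━━━━━┓  
          ┃ ImageViewer                ┃  
          ┠────────────────────────────┨  
         ┏┃   █   █       █         █  ┃━┓
         ┃┃██ █ ███ █████ █ ███████ █  ┃ ┃
         ┠┃   █   █   █   █ █     █ █  ┃─┨
         ┃┃ ███ █ ███ █ █ █ █ █████ █  ┃.┃
         ┃┃ █   █     █ █ █ █ █     █  ┃.┃
         ┃┃ ███ ███████ █ █ █ █ ███ █  ┃.┃
         ┃┃   █ █     █ █ █ █ █ █   █  ┃.┃
         ┃┃██ █ █ █████ ███ █ █ █ ███  ┃.┃
         ┃┃   █ █ █   █     █ █ █   █  ┃.┃
         ┃┃ ███ █ █ █ █ █████ █ █████  ┃~┃
         ┗┃   █   █ █ █       █     █  ┃━┛
          ┃██ ███ █ █ ███████ █████ █  ┃  
          ┃ █ █   █ █   █   █   █   █  ┃  
          ┃ █ █ ███ ███ █ █ ███ █ █ █  ┃  
          ┃   █   █   █ █ █ █   █ █ █  ┃  
          ┃ █████████ █ █ █ █████ █ █  ┃  
          ┗━━━━━━━━━━━━━━━━━━━━━━━━━━━━┛  


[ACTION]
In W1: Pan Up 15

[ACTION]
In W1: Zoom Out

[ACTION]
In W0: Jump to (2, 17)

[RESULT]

          ┏━━━━━━━━━━━━━━━━━━━━━━━━━━━━┓  
          ┃ ImageViewer                ┃  
          ┠────────────────────────────┨  
         ┏┃   █   █       █         █  ┃━┓
         ┃┃██ █ ███ █████ █ ███████ █  ┃ ┃
         ┠┃   █   █   █   █ █     █ █  ┃─┨
         ┃┃ ███ █ ███ █ █ █ █ █████ █  ┃.┃
         ┃┃ █   █     █ █ █ █ █     █  ┃.┃
         ┃┃ ███ ███████ █ █ █ █ ███ █  ┃.┃
         ┃┃   █ █     █ █ █ █ █ █   █  ┃.┃
         ┃┃██ █ █ █████ ███ █ █ █ ███  ┃═┃
         ┃┃   █ █ █   █     █ █ █   █  ┃.┃
         ┃┃ ███ █ █ █ █ █████ █ █████  ┃.┃
         ┗┃   █   █ █ █       █     █  ┃━┛
          ┃██ ███ █ █ ███████ █████ █  ┃  
          ┃ █ █   █ █   █   █   █   █  ┃  
          ┃ █ █ ███ ███ █ █ ███ █ █ █  ┃  
          ┃   █   █   █ █ █ █   █ █ █  ┃  
          ┃ █████████ █ █ █ █████ █ █  ┃  
          ┗━━━━━━━━━━━━━━━━━━━━━━━━━━━━┛  


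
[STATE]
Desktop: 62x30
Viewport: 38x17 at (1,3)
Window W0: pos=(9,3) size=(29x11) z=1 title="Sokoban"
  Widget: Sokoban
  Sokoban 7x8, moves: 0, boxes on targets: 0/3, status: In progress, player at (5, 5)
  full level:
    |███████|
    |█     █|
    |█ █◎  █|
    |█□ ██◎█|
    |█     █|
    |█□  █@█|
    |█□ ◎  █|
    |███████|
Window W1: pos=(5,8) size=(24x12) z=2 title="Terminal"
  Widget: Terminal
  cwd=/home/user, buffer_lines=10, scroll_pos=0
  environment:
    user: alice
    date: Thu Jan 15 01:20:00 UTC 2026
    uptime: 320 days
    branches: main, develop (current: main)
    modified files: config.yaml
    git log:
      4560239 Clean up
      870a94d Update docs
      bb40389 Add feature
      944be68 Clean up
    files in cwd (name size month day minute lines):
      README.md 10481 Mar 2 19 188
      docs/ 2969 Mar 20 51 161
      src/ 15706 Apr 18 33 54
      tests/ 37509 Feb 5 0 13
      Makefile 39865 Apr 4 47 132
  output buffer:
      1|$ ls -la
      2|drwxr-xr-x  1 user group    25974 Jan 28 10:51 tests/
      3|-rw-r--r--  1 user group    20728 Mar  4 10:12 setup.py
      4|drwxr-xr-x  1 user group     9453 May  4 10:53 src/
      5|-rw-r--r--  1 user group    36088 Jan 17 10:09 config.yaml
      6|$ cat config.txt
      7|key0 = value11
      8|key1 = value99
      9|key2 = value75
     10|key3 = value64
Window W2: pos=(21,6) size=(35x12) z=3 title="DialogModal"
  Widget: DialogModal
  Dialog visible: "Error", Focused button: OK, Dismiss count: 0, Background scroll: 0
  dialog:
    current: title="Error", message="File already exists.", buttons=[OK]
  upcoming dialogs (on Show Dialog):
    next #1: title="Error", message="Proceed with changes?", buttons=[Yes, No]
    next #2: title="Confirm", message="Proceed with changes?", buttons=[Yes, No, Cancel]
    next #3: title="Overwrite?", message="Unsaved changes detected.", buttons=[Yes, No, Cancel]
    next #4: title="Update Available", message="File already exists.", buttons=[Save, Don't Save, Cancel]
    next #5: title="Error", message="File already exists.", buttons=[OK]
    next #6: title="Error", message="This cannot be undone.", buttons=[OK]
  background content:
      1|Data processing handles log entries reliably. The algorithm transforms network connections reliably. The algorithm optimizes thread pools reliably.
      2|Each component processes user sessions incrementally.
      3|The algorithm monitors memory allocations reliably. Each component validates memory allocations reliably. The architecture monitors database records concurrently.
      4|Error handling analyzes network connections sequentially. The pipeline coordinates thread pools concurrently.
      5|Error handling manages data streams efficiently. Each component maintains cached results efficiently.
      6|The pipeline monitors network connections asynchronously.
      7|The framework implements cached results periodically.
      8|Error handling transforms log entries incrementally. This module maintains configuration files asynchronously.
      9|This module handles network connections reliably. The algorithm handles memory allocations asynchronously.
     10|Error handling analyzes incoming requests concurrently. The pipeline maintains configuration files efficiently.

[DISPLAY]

        ┏━━━━━━━━━━━━━━━━━━━━━━━━━━━┓ 
        ┃ Sokoban                   ┃ 
        ┠───────────────────────────┨ 
        ┃███████    ┏━━━━━━━━━━━━━━━━━
        ┃█     █    ┃ DialogModal     
    ┏━━━━━━━━━━━━━━━┠─────────────────
    ┃ Terminal      ┃Data processing h
    ┠───────────────┃Each┌────────────
    ┃$ ls -la       ┃The │        Erro
    ┃drwxr-xr-x  1 u┃Erro│ File alread
    ┃-rw-r--r--  1 u┃Erro│         [OK
    ┃drwxr-xr-x  1 u┃The └────────────
    ┃-rw-r--r--  1 u┃The framework imp
    ┃$ cat config.tx┃Error handling tr
    ┃key0 = value11 ┗━━━━━━━━━━━━━━━━━
    ┃key1 = value99        ┃          
    ┗━━━━━━━━━━━━━━━━━━━━━━┛          


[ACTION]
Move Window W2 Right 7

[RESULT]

        ┏━━━━━━━━━━━━━━━━━━━━━━━━━━━┓ 
        ┃ Sokoban                   ┃ 
        ┠───────────────────────────┨ 
        ┃███████          ┏━━━━━━━━━━━
        ┃█     █          ┃ DialogModa
    ┏━━━━━━━━━━━━━━━━━━━━━┠───────────
    ┃ Terminal            ┃Data proces
    ┠─────────────────────┃Each┌──────
    ┃$ ls -la             ┃The │      
    ┃drwxr-xr-x  1 user gr┃Erro│ File 
    ┃-rw-r--r--  1 user gr┃Erro│      
    ┃drwxr-xr-x  1 user gr┃The └──────
    ┃-rw-r--r--  1 user gr┃The framewo
    ┃$ cat config.txt     ┃Error handl
    ┃key0 = value11       ┗━━━━━━━━━━━
    ┃key1 = value99        ┃          
    ┗━━━━━━━━━━━━━━━━━━━━━━┛          


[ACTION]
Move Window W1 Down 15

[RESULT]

        ┏━━━━━━━━━━━━━━━━━━━━━━━━━━━┓ 
        ┃ Sokoban                   ┃ 
        ┠───────────────────────────┨ 
        ┃███████          ┏━━━━━━━━━━━
        ┃█     █          ┃ DialogModa
        ┃█ █◎  █          ┠───────────
        ┃█□ ██◎█          ┃Data proces
        ┃█     █          ┃Each┌──────
        ┃█□  █@█          ┃The │      
        ┃█□ ◎  █          ┃Erro│ File 
        ┗━━━━━━━━━━━━━━━━━┃Erro│      
                          ┃The └──────
                          ┃The framewo
                          ┃Error handl
                          ┗━━━━━━━━━━━
    ┏━━━━━━━━━━━━━━━━━━━━━━┓          
    ┃ Terminal             ┃          


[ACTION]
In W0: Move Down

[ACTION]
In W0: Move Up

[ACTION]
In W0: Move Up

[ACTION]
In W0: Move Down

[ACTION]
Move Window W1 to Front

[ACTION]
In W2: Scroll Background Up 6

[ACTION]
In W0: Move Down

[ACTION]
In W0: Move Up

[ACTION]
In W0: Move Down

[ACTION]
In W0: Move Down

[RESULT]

        ┏━━━━━━━━━━━━━━━━━━━━━━━━━━━┓ 
        ┃ Sokoban                   ┃ 
        ┠───────────────────────────┨ 
        ┃███████          ┏━━━━━━━━━━━
        ┃█     █          ┃ DialogModa
        ┃█ █◎  █          ┠───────────
        ┃█□ ██◎█          ┃Data proces
        ┃█     █          ┃Each┌──────
        ┃█□  █ █          ┃The │      
        ┃█□ ◎ @█          ┃Erro│ File 
        ┗━━━━━━━━━━━━━━━━━┃Erro│      
                          ┃The └──────
                          ┃The framewo
                          ┃Error handl
                          ┗━━━━━━━━━━━
    ┏━━━━━━━━━━━━━━━━━━━━━━┓          
    ┃ Terminal             ┃          


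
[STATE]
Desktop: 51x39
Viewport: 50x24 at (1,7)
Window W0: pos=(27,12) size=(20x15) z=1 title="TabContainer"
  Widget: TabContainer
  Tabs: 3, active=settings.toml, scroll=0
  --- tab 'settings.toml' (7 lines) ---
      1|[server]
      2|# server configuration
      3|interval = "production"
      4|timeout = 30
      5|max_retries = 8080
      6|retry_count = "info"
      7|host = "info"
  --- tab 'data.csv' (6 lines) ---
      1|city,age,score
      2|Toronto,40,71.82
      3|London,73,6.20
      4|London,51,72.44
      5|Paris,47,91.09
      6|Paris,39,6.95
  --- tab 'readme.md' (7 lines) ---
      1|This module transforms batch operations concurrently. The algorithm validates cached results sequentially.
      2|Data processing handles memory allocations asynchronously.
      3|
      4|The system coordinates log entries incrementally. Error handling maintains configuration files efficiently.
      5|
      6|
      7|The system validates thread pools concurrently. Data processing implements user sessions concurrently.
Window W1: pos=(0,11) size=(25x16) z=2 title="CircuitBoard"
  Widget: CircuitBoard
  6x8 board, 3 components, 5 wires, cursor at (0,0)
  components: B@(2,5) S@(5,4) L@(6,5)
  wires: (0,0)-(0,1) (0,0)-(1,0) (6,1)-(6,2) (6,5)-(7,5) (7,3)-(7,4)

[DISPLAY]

                                                  
                                                  
                                                  
                                                  
━━━━━━━━━━━━━━━━━━━━━━━┓                          
 CircuitBoard          ┃  ┏━━━━━━━━━━━━━━━━━━┓    
───────────────────────┨  ┃ TabContainer     ┃    
   0 1 2 3 4 5         ┃  ┠──────────────────┨    
0  [.]─ ·              ┃  ┃[settings.toml]│ d┃    
    │                  ┃  ┃──────────────────┃    
1   ·                  ┃  ┃[server]          ┃    
                       ┃  ┃# server configura┃    
2                      ┃  ┃interval = "produc┃    
                       ┃  ┃timeout = 30      ┃    
3                      ┃  ┃max_retries = 8080┃    
                       ┃  ┃retry_count = "inf┃    
4                      ┃  ┃host = "info"     ┃    
                       ┃  ┃                  ┃    
5                   S  ┃  ┃                  ┃    
━━━━━━━━━━━━━━━━━━━━━━━┛  ┗━━━━━━━━━━━━━━━━━━┛    
                                                  
                                                  
                                                  
                                                  


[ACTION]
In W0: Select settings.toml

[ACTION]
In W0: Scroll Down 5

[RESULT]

                                                  
                                                  
                                                  
                                                  
━━━━━━━━━━━━━━━━━━━━━━━┓                          
 CircuitBoard          ┃  ┏━━━━━━━━━━━━━━━━━━┓    
───────────────────────┨  ┃ TabContainer     ┃    
   0 1 2 3 4 5         ┃  ┠──────────────────┨    
0  [.]─ ·              ┃  ┃[settings.toml]│ d┃    
    │                  ┃  ┃──────────────────┃    
1   ·                  ┃  ┃retry_count = "inf┃    
                       ┃  ┃host = "info"     ┃    
2                      ┃  ┃                  ┃    
                       ┃  ┃                  ┃    
3                      ┃  ┃                  ┃    
                       ┃  ┃                  ┃    
4                      ┃  ┃                  ┃    
                       ┃  ┃                  ┃    
5                   S  ┃  ┃                  ┃    
━━━━━━━━━━━━━━━━━━━━━━━┛  ┗━━━━━━━━━━━━━━━━━━┛    
                                                  
                                                  
                                                  
                                                  


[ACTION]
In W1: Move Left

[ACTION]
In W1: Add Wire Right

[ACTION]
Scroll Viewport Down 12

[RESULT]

0  [.]─ ·              ┃  ┃[settings.toml]│ d┃    
    │                  ┃  ┃──────────────────┃    
1   ·                  ┃  ┃retry_count = "inf┃    
                       ┃  ┃host = "info"     ┃    
2                      ┃  ┃                  ┃    
                       ┃  ┃                  ┃    
3                      ┃  ┃                  ┃    
                       ┃  ┃                  ┃    
4                      ┃  ┃                  ┃    
                       ┃  ┃                  ┃    
5                   S  ┃  ┃                  ┃    
━━━━━━━━━━━━━━━━━━━━━━━┛  ┗━━━━━━━━━━━━━━━━━━┛    
                                                  
                                                  
                                                  
                                                  
                                                  
                                                  
                                                  
                                                  
                                                  
                                                  
                                                  
                                                  


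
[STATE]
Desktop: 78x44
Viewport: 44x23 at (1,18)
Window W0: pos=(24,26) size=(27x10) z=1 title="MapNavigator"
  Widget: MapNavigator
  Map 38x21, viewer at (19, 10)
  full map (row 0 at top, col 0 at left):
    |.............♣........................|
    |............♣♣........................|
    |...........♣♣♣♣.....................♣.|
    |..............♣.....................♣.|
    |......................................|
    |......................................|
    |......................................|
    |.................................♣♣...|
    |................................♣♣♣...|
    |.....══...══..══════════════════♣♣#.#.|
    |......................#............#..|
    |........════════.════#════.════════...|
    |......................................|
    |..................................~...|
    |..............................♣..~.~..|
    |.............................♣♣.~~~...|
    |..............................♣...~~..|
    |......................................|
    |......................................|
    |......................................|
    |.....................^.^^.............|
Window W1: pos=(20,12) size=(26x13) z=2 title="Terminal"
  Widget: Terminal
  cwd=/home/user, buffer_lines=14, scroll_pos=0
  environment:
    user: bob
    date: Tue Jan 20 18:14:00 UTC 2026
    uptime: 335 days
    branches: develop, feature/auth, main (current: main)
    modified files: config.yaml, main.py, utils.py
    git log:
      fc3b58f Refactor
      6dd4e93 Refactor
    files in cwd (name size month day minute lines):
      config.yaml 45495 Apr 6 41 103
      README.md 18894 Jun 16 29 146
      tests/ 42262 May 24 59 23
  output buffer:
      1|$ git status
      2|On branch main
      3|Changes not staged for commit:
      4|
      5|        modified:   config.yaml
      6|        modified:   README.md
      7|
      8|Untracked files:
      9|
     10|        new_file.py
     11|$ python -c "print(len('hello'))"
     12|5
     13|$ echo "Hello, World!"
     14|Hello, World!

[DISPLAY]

                   ┃                        
                   ┃        modified:   conf
                   ┃        modified:   READ
                   ┃                        
                   ┃Untracked files:        
                   ┃                        
                   ┗━━━━━━━━━━━━━━━━━━━━━━━━
                                            
                       ┏━━━━━━━━━━━━━━━━━━━━
                       ┃ MapNavigator       
                       ┠────────────────────
                       ┃....................
                       ┃....................
                       ┃...══..═════════════
                       ┃............@..#....
                       ┃.════════.════#════.
                       ┃....................
                       ┗━━━━━━━━━━━━━━━━━━━━
                                            
                                            
                                            
                                            
                                            


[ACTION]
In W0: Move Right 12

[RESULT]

                   ┃                        
                   ┃        modified:   conf
                   ┃        modified:   READ
                   ┃                        
                   ┃Untracked files:        
                   ┃                        
                   ┗━━━━━━━━━━━━━━━━━━━━━━━━
                                            
                       ┏━━━━━━━━━━━━━━━━━━━━
                       ┃ MapNavigator       
                       ┠────────────────────
                       ┃..............♣♣... 
                       ┃.............♣♣♣... 
                       ┃═════════════♣♣#.#. 
                       ┃...#........@...#.. 
                       ┃══#════.════════... 
                       ┃................... 
                       ┗━━━━━━━━━━━━━━━━━━━━
                                            
                                            
                                            
                                            
                                            


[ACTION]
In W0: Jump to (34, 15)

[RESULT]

                   ┃                        
                   ┃        modified:   conf
                   ┃        modified:   READ
                   ┃                        
                   ┃Untracked files:        
                   ┃                        
                   ┗━━━━━━━━━━━━━━━━━━━━━━━━
                                            
                       ┏━━━━━━━━━━━━━━━━━━━━
                       ┃ MapNavigator       
                       ┠────────────────────
                       ┃................    
                       ┃............~...    
                       ┃........♣..~.~..    
                       ┃.......♣♣.~~@...    
                       ┃........♣...~~..    
                       ┃................    
                       ┗━━━━━━━━━━━━━━━━━━━━
                                            
                                            
                                            
                                            
                                            


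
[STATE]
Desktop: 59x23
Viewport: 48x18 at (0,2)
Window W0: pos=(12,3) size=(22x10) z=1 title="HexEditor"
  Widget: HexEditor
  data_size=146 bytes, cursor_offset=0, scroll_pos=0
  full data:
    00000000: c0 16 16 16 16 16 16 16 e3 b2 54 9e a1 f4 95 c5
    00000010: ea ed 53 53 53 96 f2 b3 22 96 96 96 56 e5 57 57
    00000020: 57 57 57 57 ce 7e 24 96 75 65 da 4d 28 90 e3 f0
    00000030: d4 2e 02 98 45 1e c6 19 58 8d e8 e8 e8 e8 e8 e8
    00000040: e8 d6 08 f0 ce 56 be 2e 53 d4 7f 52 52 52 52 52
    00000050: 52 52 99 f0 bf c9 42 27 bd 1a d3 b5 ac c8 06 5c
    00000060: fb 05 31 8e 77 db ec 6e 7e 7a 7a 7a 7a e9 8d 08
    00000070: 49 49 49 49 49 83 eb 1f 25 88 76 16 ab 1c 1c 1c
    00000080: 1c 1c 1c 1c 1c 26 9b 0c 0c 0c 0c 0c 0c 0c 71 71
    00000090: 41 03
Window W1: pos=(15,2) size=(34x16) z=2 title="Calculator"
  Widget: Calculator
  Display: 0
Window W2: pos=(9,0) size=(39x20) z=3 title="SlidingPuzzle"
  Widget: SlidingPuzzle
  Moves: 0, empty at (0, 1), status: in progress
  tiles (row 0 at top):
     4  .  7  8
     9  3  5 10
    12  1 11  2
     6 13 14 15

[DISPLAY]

         ┠─────────────────────────────────────┨
         ┃┌────┬────┬────┬────┐                ┃
         ┃│  4 │    │  7 │  8 │                ┃
         ┃├────┼────┼────┼────┤                ┃
         ┃│  9 │  3 │  5 │ 10 │                ┃
         ┃├────┼────┼────┼────┤                ┃
         ┃│ 12 │  1 │ 11 │  2 │                ┃
         ┃├────┼────┼────┼────┤                ┃
         ┃│  6 │ 13 │ 14 │ 15 │                ┃
         ┃└────┴────┴────┴────┘                ┃
         ┃Moves: 0                             ┃
         ┃                                     ┃
         ┃                                     ┃
         ┃                                     ┃
         ┃                                     ┃
         ┃                                     ┃
         ┃                                     ┃
         ┗━━━━━━━━━━━━━━━━━━━━━━━━━━━━━━━━━━━━━┛


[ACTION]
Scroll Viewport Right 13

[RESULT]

────────────────────────────────────┨┓          
────┬────┬────┬────┐                ┃┃          
  4 │    │  7 │  8 │                ┃┨          
────┼────┼────┼────┤                ┃┃          
  9 │  3 │  5 │ 10 │                ┃┃          
────┼────┼────┼────┤                ┃┃          
 12 │  1 │ 11 │  2 │                ┃┃          
────┼────┼────┼────┤                ┃┃          
  6 │ 13 │ 14 │ 15 │                ┃┃          
────┴────┴────┴────┘                ┃┃          
oves: 0                             ┃┃          
                                    ┃┃          
                                    ┃┃          
                                    ┃┃          
                                    ┃┃          
                                    ┃┛          
                                    ┃           
━━━━━━━━━━━━━━━━━━━━━━━━━━━━━━━━━━━━┛           


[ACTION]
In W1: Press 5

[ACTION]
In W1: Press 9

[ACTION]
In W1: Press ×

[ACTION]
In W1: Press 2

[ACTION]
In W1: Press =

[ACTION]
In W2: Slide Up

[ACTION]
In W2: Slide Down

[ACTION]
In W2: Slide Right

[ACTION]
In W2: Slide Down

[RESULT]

────────────────────────────────────┨┓          
────┬────┬────┬────┐                ┃┃          
    │  4 │  7 │  8 │                ┃┨          
────┼────┼────┼────┤                ┃┃          
  9 │  3 │  5 │ 10 │                ┃┃          
────┼────┼────┼────┤                ┃┃          
 12 │  1 │ 11 │  2 │                ┃┃          
────┼────┼────┼────┤                ┃┃          
  6 │ 13 │ 14 │ 15 │                ┃┃          
────┴────┴────┴────┘                ┃┃          
oves: 3                             ┃┃          
                                    ┃┃          
                                    ┃┃          
                                    ┃┃          
                                    ┃┃          
                                    ┃┛          
                                    ┃           
━━━━━━━━━━━━━━━━━━━━━━━━━━━━━━━━━━━━┛           


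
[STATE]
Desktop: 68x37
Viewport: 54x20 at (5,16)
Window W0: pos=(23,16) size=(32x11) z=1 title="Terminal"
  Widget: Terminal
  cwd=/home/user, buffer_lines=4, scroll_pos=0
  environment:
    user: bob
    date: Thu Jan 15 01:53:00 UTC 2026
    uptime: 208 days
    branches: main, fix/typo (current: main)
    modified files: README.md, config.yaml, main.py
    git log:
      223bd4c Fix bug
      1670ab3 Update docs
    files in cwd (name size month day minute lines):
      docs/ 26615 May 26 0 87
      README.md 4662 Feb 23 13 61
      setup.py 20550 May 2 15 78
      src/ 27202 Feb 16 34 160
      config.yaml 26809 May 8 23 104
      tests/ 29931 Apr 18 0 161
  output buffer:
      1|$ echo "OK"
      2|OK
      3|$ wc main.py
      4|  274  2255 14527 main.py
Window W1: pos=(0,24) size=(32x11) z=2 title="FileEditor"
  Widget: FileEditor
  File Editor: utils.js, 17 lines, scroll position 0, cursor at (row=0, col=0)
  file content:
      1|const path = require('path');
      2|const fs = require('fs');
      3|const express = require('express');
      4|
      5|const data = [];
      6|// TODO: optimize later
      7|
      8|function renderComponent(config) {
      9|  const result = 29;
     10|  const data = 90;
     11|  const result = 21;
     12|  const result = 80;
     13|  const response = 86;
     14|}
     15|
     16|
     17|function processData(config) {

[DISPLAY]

                  ┏━━━━━━━━━━━━━━━━━━━━━━━━━━━━━━┓    
                  ┃ Terminal                     ┃    
                  ┠──────────────────────────────┨    
                  ┃$ echo "OK"                   ┃    
                  ┃OK                            ┃    
                  ┃$ wc main.py                  ┃    
                  ┃  274  2255 14527 main.py     ┃    
                  ┃$ █                           ┃    
━━━━━━━━━━━━━━━━━━━━━━━━━━┓                      ┃    
eEditor                   ┃                      ┃    
──────────────────────────┨━━━━━━━━━━━━━━━━━━━━━━┛    
t path = require('path');▲┃                           
t fs = require('fs');    █┃                           
t express = require('expr░┃                           
                         ░┃                           
t data = [];             ░┃                           
ODO: optimize later      ░┃                           
                         ▼┃                           
━━━━━━━━━━━━━━━━━━━━━━━━━━┛                           
                                                      


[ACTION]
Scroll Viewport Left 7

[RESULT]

                       ┏━━━━━━━━━━━━━━━━━━━━━━━━━━━━━━
                       ┃ Terminal                     
                       ┠──────────────────────────────
                       ┃$ echo "OK"                   
                       ┃OK                            
                       ┃$ wc main.py                  
                       ┃  274  2255 14527 main.py     
                       ┃$ █                           
┏━━━━━━━━━━━━━━━━━━━━━━━━━━━━━━┓                      
┃ FileEditor                   ┃                      
┠──────────────────────────────┨━━━━━━━━━━━━━━━━━━━━━━
┃█onst path = require('path');▲┃                      
┃const fs = require('fs');    █┃                      
┃const express = require('expr░┃                      
┃                             ░┃                      
┃const data = [];             ░┃                      
┃// TODO: optimize later      ░┃                      
┃                             ▼┃                      
┗━━━━━━━━━━━━━━━━━━━━━━━━━━━━━━┛                      
                                                      


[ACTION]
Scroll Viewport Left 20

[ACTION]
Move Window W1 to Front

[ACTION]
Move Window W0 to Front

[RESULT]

                       ┏━━━━━━━━━━━━━━━━━━━━━━━━━━━━━━
                       ┃ Terminal                     
                       ┠──────────────────────────────
                       ┃$ echo "OK"                   
                       ┃OK                            
                       ┃$ wc main.py                  
                       ┃  274  2255 14527 main.py     
                       ┃$ █                           
┏━━━━━━━━━━━━━━━━━━━━━━┃                              
┃ FileEditor           ┃                              
┠──────────────────────┗━━━━━━━━━━━━━━━━━━━━━━━━━━━━━━
┃█onst path = require('path');▲┃                      
┃const fs = require('fs');    █┃                      
┃const express = require('expr░┃                      
┃                             ░┃                      
┃const data = [];             ░┃                      
┃// TODO: optimize later      ░┃                      
┃                             ▼┃                      
┗━━━━━━━━━━━━━━━━━━━━━━━━━━━━━━┛                      
                                                      


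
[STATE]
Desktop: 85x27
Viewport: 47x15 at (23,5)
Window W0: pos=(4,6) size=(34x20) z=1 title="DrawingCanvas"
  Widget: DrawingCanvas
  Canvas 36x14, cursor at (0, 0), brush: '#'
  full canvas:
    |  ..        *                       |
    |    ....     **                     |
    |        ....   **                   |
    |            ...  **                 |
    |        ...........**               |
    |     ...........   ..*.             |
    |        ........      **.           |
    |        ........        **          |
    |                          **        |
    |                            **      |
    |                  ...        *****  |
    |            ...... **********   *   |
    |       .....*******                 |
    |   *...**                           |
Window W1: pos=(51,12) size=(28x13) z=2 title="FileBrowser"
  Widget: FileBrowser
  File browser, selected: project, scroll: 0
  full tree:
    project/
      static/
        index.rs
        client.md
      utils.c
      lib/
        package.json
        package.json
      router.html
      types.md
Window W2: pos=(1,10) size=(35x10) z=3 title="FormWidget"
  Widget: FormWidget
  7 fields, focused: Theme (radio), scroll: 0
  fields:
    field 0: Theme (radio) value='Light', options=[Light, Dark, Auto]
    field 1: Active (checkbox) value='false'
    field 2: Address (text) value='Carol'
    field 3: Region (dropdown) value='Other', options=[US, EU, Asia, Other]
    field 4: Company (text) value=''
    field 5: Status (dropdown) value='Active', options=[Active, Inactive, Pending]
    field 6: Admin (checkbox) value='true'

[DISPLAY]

                                               
━━━━━━━━━━━━━━┓                                
              ┃                                
──────────────┨                                
              ┃                                
━━━━━━━━━━━━┓ ┃                                
            ┃ ┃                                
────────────┨ ┃             ┏━━━━━━━━━━━━━━━━━━
ht  ( ) Dark┃ ┃             ┃ FileBrowser      
            ┃ ┃             ┠──────────────────
           ]┃ ┃             ┃> [-] project/    
          ▼]┃ ┃             ┃    [+] static/   
           ]┃ ┃             ┃    utils.c       
          ▼]┃ ┃             ┃    [+] lib/      
━━━━━━━━━━━━┛*┃             ┃    router.html   


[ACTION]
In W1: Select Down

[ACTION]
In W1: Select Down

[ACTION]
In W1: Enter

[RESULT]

                                               
━━━━━━━━━━━━━━┓                                
              ┃                                
──────────────┨                                
              ┃                                
━━━━━━━━━━━━┓ ┃                                
            ┃ ┃                                
────────────┨ ┃             ┏━━━━━━━━━━━━━━━━━━
ht  ( ) Dark┃ ┃             ┃ FileBrowser      
            ┃ ┃             ┠──────────────────
           ]┃ ┃             ┃  [-] project/    
          ▼]┃ ┃             ┃    [+] static/   
           ]┃ ┃             ┃  > utils.c       
          ▼]┃ ┃             ┃    [+] lib/      
━━━━━━━━━━━━┛*┃             ┃    router.html   


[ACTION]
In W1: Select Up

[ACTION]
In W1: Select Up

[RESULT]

                                               
━━━━━━━━━━━━━━┓                                
              ┃                                
──────────────┨                                
              ┃                                
━━━━━━━━━━━━┓ ┃                                
            ┃ ┃                                
────────────┨ ┃             ┏━━━━━━━━━━━━━━━━━━
ht  ( ) Dark┃ ┃             ┃ FileBrowser      
            ┃ ┃             ┠──────────────────
           ]┃ ┃             ┃> [-] project/    
          ▼]┃ ┃             ┃    [+] static/   
           ]┃ ┃             ┃    utils.c       
          ▼]┃ ┃             ┃    [+] lib/      
━━━━━━━━━━━━┛*┃             ┃    router.html   
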